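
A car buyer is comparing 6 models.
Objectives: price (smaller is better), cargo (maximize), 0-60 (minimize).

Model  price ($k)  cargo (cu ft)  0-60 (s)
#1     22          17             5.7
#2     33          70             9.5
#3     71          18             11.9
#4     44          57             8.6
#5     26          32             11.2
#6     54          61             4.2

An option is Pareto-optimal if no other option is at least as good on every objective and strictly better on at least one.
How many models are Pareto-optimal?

5

#1: not dominated (best price).
#2: not dominated (best cargo).
#3: dominated by #2 (price 33≤71, cargo 70≥18, 0-60 9.5≤11.9).
#4: not dominated.
#5: not dominated.
#6: not dominated (best 0-60).
Pareto-optimal: #1, #2, #4, #5, #6 → 5.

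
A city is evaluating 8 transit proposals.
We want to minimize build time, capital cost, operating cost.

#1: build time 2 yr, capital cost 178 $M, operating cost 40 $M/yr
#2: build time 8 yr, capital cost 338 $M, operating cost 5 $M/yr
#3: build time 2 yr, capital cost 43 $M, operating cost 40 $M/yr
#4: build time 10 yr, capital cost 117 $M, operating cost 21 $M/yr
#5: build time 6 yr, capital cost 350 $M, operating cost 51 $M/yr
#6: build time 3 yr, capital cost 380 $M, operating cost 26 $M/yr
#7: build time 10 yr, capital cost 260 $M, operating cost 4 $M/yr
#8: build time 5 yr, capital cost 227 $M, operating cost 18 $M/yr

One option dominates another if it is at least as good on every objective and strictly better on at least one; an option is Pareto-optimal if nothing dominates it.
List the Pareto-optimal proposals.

#1: dominated by #3 (build time 2≤2, capital cost 43≤178, operating cost 40≤40).
#2: not dominated.
#3: not dominated (best capital cost).
#4: not dominated.
#5: dominated by #1 (build time 2≤6, capital cost 178≤350, operating cost 40≤51).
#6: not dominated.
#7: not dominated (best operating cost).
#8: not dominated.

#2, #3, #4, #6, #7, #8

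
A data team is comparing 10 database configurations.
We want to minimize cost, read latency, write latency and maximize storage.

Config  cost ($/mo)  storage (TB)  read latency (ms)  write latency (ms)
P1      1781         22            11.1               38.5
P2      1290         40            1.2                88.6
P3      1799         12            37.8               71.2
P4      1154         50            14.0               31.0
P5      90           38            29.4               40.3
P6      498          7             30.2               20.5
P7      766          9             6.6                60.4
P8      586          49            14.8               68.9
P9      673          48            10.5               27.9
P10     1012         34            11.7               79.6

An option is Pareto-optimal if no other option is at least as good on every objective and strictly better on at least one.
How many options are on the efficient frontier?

P1: dominated by P9 (cost 673≤1781, storage 48≥22, read latency 10.5≤11.1, write latency 27.9≤38.5).
P2: not dominated (best read latency).
P3: dominated by P1 (cost 1781≤1799, storage 22≥12, read latency 11.1≤37.8, write latency 38.5≤71.2).
P4: not dominated (best storage).
P5: not dominated (best cost).
P6: not dominated (best write latency).
P7: not dominated.
P8: not dominated.
P9: not dominated.
P10: dominated by P9 (cost 673≤1012, storage 48≥34, read latency 10.5≤11.7, write latency 27.9≤79.6).
Pareto-optimal: P2, P4, P5, P6, P7, P8, P9 → 7.

7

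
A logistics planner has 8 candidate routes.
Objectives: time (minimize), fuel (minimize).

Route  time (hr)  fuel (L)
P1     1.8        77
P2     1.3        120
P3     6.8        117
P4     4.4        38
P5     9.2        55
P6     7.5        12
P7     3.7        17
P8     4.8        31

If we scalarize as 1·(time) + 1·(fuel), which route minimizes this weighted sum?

P1: 1·1.8 + 1·77 = 78.8
P2: 1·1.3 + 1·120 = 121.3
P3: 1·6.8 + 1·117 = 123.8
P4: 1·4.4 + 1·38 = 42.4
P5: 1·9.2 + 1·55 = 64.2
P6: 1·7.5 + 1·12 = 19.5
P7: 1·3.7 + 1·17 = 20.7
P8: 1·4.8 + 1·31 = 35.8
Lowest: P6 at 19.5.

P6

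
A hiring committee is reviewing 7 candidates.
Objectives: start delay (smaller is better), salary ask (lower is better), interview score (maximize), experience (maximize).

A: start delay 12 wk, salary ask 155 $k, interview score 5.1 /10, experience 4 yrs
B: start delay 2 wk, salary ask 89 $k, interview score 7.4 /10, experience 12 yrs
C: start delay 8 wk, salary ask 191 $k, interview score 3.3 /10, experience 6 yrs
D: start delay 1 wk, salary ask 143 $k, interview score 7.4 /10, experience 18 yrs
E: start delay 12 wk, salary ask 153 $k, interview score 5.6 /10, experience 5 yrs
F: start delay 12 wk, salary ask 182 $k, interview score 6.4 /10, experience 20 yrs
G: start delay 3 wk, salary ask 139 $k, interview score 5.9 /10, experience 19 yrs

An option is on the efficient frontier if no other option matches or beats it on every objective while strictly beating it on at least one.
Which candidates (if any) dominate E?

B, D, G

B: start delay 2≤12, salary ask 89≤153, interview score 7.4≥5.6, experience 12≥5 — dominates E.
D: start delay 1≤12, salary ask 143≤153, interview score 7.4≥5.6, experience 18≥5 — dominates E.
G: start delay 3≤12, salary ask 139≤153, interview score 5.9≥5.6, experience 19≥5 — dominates E.
Others (A, C, F) are each worse than E on at least one objective.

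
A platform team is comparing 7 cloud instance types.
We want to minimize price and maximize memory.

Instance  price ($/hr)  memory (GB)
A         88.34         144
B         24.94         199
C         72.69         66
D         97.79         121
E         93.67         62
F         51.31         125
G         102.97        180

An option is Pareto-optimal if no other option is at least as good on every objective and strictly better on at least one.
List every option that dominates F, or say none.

B

B: price 24.94≤51.31, memory 199≥125 — dominates F.
Others (A, C, D, E, G) are each worse than F on at least one objective.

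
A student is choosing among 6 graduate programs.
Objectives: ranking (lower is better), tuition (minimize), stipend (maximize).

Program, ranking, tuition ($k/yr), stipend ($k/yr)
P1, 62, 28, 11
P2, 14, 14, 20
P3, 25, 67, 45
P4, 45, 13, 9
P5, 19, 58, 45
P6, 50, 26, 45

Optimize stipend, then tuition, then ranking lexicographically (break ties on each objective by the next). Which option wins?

First maximize stipend: best is 45, kept {P3, P5, P6}.
Then minimize tuition: best is 26, kept {P6}.

P6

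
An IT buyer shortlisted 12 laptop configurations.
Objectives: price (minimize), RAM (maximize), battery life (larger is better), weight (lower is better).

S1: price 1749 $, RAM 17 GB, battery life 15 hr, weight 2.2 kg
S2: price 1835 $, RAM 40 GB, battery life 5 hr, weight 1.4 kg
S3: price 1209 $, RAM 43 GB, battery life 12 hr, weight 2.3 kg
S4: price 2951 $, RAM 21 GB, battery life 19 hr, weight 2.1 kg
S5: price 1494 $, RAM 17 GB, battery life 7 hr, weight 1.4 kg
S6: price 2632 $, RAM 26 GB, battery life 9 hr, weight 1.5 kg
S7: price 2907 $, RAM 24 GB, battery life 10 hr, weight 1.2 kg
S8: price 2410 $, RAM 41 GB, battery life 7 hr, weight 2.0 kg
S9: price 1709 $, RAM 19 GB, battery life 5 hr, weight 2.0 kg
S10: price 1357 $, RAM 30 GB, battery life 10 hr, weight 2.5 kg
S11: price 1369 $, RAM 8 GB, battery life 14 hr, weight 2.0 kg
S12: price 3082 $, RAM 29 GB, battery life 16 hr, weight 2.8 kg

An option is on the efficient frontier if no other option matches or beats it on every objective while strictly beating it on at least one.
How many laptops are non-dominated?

S1: not dominated.
S2: not dominated.
S3: not dominated (best price).
S4: not dominated (best battery life).
S5: not dominated.
S6: not dominated.
S7: not dominated (best weight).
S8: not dominated.
S9: not dominated.
S10: dominated by S3 (price 1209≤1357, RAM 43≥30, battery life 12≥10, weight 2.3≤2.5).
S11: not dominated.
S12: not dominated.
Pareto-optimal: S1, S2, S3, S4, S5, S6, S7, S8, S9, S11, S12 → 11.

11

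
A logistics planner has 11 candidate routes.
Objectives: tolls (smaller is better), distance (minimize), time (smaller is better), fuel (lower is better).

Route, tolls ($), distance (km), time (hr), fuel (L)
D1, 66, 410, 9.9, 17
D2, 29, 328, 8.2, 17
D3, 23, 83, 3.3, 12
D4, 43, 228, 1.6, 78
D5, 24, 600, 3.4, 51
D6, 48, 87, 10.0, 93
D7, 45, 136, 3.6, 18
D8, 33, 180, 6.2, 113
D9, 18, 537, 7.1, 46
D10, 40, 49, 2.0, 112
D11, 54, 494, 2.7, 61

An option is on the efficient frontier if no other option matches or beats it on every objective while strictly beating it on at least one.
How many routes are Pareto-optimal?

5

D1: dominated by D2 (tolls 29≤66, distance 328≤410, time 8.2≤9.9, fuel 17≤17).
D2: dominated by D3 (tolls 23≤29, distance 83≤328, time 3.3≤8.2, fuel 12≤17).
D3: not dominated (best fuel).
D4: not dominated (best time).
D5: dominated by D3 (tolls 23≤24, distance 83≤600, time 3.3≤3.4, fuel 12≤51).
D6: dominated by D3 (tolls 23≤48, distance 83≤87, time 3.3≤10.0, fuel 12≤93).
D7: dominated by D3 (tolls 23≤45, distance 83≤136, time 3.3≤3.6, fuel 12≤18).
D8: dominated by D3 (tolls 23≤33, distance 83≤180, time 3.3≤6.2, fuel 12≤113).
D9: not dominated (best tolls).
D10: not dominated (best distance).
D11: not dominated.
Pareto-optimal: D3, D4, D9, D10, D11 → 5.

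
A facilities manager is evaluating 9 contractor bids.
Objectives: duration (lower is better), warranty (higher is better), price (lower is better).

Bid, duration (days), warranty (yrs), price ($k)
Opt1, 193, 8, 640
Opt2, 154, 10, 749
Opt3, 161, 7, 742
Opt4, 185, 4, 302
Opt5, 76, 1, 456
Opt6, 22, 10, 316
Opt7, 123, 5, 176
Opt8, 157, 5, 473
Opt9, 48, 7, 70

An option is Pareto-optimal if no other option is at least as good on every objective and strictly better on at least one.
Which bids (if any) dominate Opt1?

Opt6

Opt6: duration 22≤193, warranty 10≥8, price 316≤640 — dominates Opt1.
Others (Opt2, Opt3, Opt4, Opt5, Opt7, Opt8, Opt9) are each worse than Opt1 on at least one objective.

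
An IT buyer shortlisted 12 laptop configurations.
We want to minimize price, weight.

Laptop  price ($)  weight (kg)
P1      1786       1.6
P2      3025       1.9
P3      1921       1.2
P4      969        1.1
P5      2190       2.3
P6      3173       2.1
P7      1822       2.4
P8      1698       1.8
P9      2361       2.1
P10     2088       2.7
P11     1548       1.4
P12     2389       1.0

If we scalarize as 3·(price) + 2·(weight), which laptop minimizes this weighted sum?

P4

P1: 3·1786 + 2·1.6 = 5361.2
P2: 3·3025 + 2·1.9 = 9078.8
P3: 3·1921 + 2·1.2 = 5765.4
P4: 3·969 + 2·1.1 = 2909.2
P5: 3·2190 + 2·2.3 = 6574.6
P6: 3·3173 + 2·2.1 = 9523.2
P7: 3·1822 + 2·2.4 = 5470.8
P8: 3·1698 + 2·1.8 = 5097.6
P9: 3·2361 + 2·2.1 = 7087.2
P10: 3·2088 + 2·2.7 = 6269.4
P11: 3·1548 + 2·1.4 = 4646.8
P12: 3·2389 + 2·1.0 = 7169.0
Lowest: P4 at 2909.2.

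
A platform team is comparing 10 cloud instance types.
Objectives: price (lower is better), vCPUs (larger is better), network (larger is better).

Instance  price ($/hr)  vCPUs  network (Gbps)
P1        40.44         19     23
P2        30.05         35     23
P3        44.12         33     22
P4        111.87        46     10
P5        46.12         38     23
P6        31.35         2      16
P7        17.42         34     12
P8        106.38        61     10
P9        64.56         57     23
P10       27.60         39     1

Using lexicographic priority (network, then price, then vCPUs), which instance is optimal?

First maximize network: best is 23, kept {P1, P2, P5, P9}.
Then minimize price: best is 30.05, kept {P2}.

P2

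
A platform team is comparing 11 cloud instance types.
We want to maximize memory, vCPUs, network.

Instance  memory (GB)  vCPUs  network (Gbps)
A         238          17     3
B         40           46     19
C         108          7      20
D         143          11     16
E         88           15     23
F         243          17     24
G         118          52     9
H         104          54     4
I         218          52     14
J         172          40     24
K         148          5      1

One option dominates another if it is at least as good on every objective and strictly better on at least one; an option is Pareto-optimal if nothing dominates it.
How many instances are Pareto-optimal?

5

A: dominated by F (memory 243≥238, vCPUs 17≥17, network 24≥3).
B: not dominated.
C: dominated by F (memory 243≥108, vCPUs 17≥7, network 24≥20).
D: dominated by F (memory 243≥143, vCPUs 17≥11, network 24≥16).
E: dominated by F (memory 243≥88, vCPUs 17≥15, network 24≥23).
F: not dominated (best memory).
G: dominated by I (memory 218≥118, vCPUs 52≥52, network 14≥9).
H: not dominated (best vCPUs).
I: not dominated.
J: not dominated.
K: dominated by A (memory 238≥148, vCPUs 17≥5, network 3≥1).
Pareto-optimal: B, F, H, I, J → 5.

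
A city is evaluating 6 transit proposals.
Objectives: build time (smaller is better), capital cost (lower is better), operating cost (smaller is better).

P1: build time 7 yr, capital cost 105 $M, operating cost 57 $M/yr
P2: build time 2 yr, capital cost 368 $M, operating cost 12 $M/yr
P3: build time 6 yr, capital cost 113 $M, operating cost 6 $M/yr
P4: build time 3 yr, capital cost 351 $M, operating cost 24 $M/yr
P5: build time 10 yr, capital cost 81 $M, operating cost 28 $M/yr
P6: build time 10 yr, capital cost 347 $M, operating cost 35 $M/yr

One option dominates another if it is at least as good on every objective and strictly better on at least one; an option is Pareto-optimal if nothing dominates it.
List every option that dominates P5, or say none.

none

P1: worse on capital cost (105 vs 81).
P2: worse on capital cost (368 vs 81).
P3: worse on capital cost (113 vs 81).
P4: worse on capital cost (351 vs 81).
P6: worse on capital cost (347 vs 81).
No option dominates P5.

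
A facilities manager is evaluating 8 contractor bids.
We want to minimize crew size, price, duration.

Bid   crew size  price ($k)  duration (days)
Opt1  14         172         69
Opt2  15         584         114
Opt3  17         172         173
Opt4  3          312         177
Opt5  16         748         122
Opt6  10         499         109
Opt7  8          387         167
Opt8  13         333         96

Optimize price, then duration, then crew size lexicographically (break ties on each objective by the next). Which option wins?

Opt1

First minimize price: best is 172, kept {Opt1, Opt3}.
Then minimize duration: best is 69, kept {Opt1}.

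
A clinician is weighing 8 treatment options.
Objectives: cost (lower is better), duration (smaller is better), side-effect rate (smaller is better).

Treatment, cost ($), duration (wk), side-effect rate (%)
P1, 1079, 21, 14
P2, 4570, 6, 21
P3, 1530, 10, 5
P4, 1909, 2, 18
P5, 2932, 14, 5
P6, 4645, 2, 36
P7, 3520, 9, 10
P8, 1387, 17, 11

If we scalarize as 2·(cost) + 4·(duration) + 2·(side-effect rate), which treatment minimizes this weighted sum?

P1

P1: 2·1079 + 4·21 + 2·14 = 2270
P2: 2·4570 + 4·6 + 2·21 = 9206
P3: 2·1530 + 4·10 + 2·5 = 3110
P4: 2·1909 + 4·2 + 2·18 = 3862
P5: 2·2932 + 4·14 + 2·5 = 5930
P6: 2·4645 + 4·2 + 2·36 = 9370
P7: 2·3520 + 4·9 + 2·10 = 7096
P8: 2·1387 + 4·17 + 2·11 = 2864
Lowest: P1 at 2270.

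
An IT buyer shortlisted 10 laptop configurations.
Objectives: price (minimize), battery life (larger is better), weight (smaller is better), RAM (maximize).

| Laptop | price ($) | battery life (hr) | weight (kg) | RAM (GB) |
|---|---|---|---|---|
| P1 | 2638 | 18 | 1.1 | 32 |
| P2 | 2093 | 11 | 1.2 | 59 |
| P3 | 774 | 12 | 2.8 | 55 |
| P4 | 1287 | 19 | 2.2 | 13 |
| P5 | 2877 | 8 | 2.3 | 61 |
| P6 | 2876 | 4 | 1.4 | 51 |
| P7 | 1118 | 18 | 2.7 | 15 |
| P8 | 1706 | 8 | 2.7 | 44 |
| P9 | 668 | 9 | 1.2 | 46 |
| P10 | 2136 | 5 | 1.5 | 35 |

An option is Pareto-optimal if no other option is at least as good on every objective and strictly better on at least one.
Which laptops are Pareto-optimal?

P1, P2, P3, P4, P5, P7, P9

P1: not dominated (best weight).
P2: not dominated.
P3: not dominated.
P4: not dominated (best battery life).
P5: not dominated (best RAM).
P6: dominated by P2 (price 2093≤2876, battery life 11≥4, weight 1.2≤1.4, RAM 59≥51).
P7: not dominated.
P8: dominated by P9 (price 668≤1706, battery life 9≥8, weight 1.2≤2.7, RAM 46≥44).
P9: not dominated (best price).
P10: dominated by P2 (price 2093≤2136, battery life 11≥5, weight 1.2≤1.5, RAM 59≥35).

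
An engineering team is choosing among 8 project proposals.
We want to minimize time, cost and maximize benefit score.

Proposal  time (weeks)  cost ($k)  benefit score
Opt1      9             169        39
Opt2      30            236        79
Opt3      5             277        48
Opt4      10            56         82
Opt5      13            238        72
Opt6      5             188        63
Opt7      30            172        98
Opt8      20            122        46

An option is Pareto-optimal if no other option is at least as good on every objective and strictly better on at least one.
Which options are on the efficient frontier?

Opt1: not dominated.
Opt2: dominated by Opt4 (time 10≤30, cost 56≤236, benefit score 82≥79).
Opt3: dominated by Opt6 (time 5≤5, cost 188≤277, benefit score 63≥48).
Opt4: not dominated (best cost).
Opt5: dominated by Opt4 (time 10≤13, cost 56≤238, benefit score 82≥72).
Opt6: not dominated.
Opt7: not dominated (best benefit score).
Opt8: dominated by Opt4 (time 10≤20, cost 56≤122, benefit score 82≥46).

Opt1, Opt4, Opt6, Opt7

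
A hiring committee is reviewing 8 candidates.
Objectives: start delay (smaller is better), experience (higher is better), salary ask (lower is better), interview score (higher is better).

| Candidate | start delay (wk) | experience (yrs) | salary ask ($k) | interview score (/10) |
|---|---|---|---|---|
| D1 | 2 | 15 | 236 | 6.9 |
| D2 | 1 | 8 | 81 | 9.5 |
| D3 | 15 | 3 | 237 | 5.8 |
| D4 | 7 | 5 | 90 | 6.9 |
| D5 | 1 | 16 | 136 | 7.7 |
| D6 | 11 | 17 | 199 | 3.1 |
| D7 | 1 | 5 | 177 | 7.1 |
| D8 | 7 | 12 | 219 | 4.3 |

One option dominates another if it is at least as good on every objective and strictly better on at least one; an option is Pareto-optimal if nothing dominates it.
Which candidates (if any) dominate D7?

D2: start delay 1≤1, experience 8≥5, salary ask 81≤177, interview score 9.5≥7.1 — dominates D7.
D5: start delay 1≤1, experience 16≥5, salary ask 136≤177, interview score 7.7≥7.1 — dominates D7.
Others (D1, D3, D4, D6, D8) are each worse than D7 on at least one objective.

D2, D5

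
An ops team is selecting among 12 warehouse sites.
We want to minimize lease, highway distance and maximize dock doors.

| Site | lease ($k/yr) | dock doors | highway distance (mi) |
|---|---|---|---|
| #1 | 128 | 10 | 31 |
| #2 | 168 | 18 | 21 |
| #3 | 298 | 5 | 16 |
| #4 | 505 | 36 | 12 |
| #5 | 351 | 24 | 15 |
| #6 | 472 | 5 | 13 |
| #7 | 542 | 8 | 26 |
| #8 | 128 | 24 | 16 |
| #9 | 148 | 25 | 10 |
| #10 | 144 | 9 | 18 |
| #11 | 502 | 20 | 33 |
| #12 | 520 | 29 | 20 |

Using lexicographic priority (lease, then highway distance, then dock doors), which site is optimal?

#8

First minimize lease: best is 128, kept {#1, #8}.
Then minimize highway distance: best is 16, kept {#8}.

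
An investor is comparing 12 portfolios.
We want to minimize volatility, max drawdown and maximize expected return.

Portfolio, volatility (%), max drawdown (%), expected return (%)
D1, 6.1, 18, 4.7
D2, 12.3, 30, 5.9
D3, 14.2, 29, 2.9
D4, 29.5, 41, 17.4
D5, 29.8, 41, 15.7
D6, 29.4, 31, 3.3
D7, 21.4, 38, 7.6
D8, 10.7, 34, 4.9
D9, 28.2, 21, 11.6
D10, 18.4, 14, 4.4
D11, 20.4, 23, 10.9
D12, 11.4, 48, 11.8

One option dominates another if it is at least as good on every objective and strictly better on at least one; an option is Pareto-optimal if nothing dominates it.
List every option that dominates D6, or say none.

D1, D2, D9, D10, D11

D1: volatility 6.1≤29.4, max drawdown 18≤31, expected return 4.7≥3.3 — dominates D6.
D2: volatility 12.3≤29.4, max drawdown 30≤31, expected return 5.9≥3.3 — dominates D6.
D9: volatility 28.2≤29.4, max drawdown 21≤31, expected return 11.6≥3.3 — dominates D6.
D10: volatility 18.4≤29.4, max drawdown 14≤31, expected return 4.4≥3.3 — dominates D6.
D11: volatility 20.4≤29.4, max drawdown 23≤31, expected return 10.9≥3.3 — dominates D6.
Others (D3, D4, D5, D7, D8, D12) are each worse than D6 on at least one objective.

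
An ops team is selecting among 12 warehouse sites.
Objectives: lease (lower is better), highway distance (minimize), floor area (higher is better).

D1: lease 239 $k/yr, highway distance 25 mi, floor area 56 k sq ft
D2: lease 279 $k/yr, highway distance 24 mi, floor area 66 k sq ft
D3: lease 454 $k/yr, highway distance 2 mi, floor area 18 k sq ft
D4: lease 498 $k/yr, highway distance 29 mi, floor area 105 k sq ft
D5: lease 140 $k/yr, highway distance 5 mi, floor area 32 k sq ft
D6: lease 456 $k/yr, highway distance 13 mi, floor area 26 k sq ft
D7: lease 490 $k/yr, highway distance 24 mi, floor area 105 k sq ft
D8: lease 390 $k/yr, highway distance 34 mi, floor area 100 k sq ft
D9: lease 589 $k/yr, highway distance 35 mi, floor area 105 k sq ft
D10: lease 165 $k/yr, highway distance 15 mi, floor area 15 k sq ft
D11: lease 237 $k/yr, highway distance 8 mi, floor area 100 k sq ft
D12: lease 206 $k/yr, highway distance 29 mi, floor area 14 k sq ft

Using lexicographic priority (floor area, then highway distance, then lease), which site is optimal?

D7

First maximize floor area: best is 105, kept {D4, D7, D9}.
Then minimize highway distance: best is 24, kept {D7}.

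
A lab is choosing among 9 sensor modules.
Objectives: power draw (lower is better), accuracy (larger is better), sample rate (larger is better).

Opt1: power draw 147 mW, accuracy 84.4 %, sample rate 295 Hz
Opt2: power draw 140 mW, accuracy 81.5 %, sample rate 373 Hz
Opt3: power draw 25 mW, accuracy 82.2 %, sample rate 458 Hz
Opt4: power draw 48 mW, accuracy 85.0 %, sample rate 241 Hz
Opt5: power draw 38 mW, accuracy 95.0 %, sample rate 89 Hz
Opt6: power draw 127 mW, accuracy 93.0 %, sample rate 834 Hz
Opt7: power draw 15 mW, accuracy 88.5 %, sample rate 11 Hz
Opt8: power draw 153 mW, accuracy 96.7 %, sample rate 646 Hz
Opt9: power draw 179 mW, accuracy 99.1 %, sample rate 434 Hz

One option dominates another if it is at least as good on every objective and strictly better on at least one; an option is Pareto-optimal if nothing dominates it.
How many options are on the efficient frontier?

Opt1: dominated by Opt6 (power draw 127≤147, accuracy 93.0≥84.4, sample rate 834≥295).
Opt2: dominated by Opt3 (power draw 25≤140, accuracy 82.2≥81.5, sample rate 458≥373).
Opt3: not dominated.
Opt4: not dominated.
Opt5: not dominated.
Opt6: not dominated (best sample rate).
Opt7: not dominated (best power draw).
Opt8: not dominated.
Opt9: not dominated (best accuracy).
Pareto-optimal: Opt3, Opt4, Opt5, Opt6, Opt7, Opt8, Opt9 → 7.

7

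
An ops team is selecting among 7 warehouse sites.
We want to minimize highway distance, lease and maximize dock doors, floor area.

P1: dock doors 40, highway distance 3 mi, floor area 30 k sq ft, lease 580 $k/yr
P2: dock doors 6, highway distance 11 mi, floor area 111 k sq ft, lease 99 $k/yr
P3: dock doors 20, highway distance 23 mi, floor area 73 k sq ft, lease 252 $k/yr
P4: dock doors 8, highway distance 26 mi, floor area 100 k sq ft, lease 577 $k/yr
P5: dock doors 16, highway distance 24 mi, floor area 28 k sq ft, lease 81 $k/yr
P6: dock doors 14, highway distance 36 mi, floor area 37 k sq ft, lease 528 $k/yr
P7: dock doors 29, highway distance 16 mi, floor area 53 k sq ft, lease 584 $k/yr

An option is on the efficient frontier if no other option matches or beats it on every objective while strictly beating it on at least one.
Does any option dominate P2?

P1: worse on floor area (30 vs 111).
P3: worse on highway distance (23 vs 11).
P4: worse on highway distance (26 vs 11).
P5: worse on highway distance (24 vs 11).
P6: worse on highway distance (36 vs 11).
P7: worse on highway distance (16 vs 11).
No option is at least as good as P2 on every objective and strictly better on one.

No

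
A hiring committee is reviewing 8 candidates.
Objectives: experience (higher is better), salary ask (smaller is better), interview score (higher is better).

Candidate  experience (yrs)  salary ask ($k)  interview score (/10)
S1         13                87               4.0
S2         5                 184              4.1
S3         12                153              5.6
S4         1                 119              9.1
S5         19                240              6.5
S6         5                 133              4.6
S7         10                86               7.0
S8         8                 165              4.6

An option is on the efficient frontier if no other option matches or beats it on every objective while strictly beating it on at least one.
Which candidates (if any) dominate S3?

none

S1: worse on interview score (4.0 vs 5.6).
S2: worse on experience (5 vs 12).
S4: worse on experience (1 vs 12).
S5: worse on salary ask (240 vs 153).
S6: worse on experience (5 vs 12).
S7: worse on experience (10 vs 12).
S8: worse on experience (8 vs 12).
No option dominates S3.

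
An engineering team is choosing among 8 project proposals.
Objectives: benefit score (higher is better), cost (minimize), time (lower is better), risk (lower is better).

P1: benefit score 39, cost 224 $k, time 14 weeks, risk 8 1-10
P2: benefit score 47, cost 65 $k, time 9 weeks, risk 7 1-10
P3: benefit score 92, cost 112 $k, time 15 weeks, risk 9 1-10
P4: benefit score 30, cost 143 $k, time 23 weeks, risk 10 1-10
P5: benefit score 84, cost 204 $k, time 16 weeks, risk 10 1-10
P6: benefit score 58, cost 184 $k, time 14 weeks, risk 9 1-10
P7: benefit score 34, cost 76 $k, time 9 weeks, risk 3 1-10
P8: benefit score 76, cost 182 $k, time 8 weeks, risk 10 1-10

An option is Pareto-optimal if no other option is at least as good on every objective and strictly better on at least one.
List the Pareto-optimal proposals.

P2, P3, P6, P7, P8

P1: dominated by P2 (benefit score 47≥39, cost 65≤224, time 9≤14, risk 7≤8).
P2: not dominated (best cost).
P3: not dominated (best benefit score).
P4: dominated by P2 (benefit score 47≥30, cost 65≤143, time 9≤23, risk 7≤10).
P5: dominated by P3 (benefit score 92≥84, cost 112≤204, time 15≤16, risk 9≤10).
P6: not dominated.
P7: not dominated (best risk).
P8: not dominated (best time).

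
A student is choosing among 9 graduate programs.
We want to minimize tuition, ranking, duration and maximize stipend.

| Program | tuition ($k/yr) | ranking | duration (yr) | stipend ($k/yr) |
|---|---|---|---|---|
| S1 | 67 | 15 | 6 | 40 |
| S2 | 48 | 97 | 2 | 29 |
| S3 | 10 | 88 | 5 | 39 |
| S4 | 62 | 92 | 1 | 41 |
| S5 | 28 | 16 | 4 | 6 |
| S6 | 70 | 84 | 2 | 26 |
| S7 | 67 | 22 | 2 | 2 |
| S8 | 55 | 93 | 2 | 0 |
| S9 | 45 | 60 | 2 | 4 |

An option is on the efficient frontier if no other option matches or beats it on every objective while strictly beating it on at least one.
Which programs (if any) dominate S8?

S9

S9: tuition 45≤55, ranking 60≤93, duration 2≤2, stipend 4≥0 — dominates S8.
Others (S1, S2, S3, S4, S5, S6, S7) are each worse than S8 on at least one objective.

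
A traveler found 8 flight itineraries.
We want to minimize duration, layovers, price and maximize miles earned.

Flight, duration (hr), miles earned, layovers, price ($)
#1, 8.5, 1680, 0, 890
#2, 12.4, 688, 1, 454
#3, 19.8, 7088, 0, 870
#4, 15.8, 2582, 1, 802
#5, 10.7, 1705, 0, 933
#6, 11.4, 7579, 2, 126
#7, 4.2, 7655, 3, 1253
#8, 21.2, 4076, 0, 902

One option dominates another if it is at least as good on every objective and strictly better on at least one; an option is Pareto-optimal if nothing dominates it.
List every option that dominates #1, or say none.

none

#2: worse on duration (12.4 vs 8.5).
#3: worse on duration (19.8 vs 8.5).
#4: worse on duration (15.8 vs 8.5).
#5: worse on duration (10.7 vs 8.5).
#6: worse on duration (11.4 vs 8.5).
#7: worse on layovers (3 vs 0).
#8: worse on duration (21.2 vs 8.5).
No option dominates #1.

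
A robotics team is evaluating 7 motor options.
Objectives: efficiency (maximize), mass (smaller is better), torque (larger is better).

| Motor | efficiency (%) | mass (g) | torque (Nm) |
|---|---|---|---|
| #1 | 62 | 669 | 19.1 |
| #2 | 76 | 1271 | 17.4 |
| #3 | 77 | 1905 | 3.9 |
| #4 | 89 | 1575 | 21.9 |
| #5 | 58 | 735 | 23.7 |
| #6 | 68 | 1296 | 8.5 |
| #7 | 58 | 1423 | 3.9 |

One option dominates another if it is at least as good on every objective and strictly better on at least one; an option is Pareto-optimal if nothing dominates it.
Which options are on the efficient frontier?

#1: not dominated (best mass).
#2: not dominated.
#3: dominated by #4 (efficiency 89≥77, mass 1575≤1905, torque 21.9≥3.9).
#4: not dominated (best efficiency).
#5: not dominated (best torque).
#6: dominated by #2 (efficiency 76≥68, mass 1271≤1296, torque 17.4≥8.5).
#7: dominated by #1 (efficiency 62≥58, mass 669≤1423, torque 19.1≥3.9).

#1, #2, #4, #5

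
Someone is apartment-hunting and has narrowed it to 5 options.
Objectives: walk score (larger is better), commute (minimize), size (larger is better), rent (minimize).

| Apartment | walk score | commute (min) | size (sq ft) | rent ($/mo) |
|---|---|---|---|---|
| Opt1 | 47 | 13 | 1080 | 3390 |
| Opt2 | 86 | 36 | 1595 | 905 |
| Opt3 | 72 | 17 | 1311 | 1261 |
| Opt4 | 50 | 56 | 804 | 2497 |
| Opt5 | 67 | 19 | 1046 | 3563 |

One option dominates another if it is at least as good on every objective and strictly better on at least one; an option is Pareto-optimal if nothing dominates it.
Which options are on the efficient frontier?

Opt1, Opt2, Opt3

Opt1: not dominated (best commute).
Opt2: not dominated (best walk score).
Opt3: not dominated.
Opt4: dominated by Opt2 (walk score 86≥50, commute 36≤56, size 1595≥804, rent 905≤2497).
Opt5: dominated by Opt3 (walk score 72≥67, commute 17≤19, size 1311≥1046, rent 1261≤3563).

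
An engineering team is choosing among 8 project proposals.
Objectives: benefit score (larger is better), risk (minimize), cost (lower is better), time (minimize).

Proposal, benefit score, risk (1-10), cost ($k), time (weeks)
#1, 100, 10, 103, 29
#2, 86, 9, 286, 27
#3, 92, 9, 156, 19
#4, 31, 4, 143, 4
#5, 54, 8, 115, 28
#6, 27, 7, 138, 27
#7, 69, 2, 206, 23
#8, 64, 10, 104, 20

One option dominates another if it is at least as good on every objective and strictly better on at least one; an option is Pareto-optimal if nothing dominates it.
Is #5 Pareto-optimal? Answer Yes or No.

#1: worse on risk (10 vs 8).
#2: worse on risk (9 vs 8).
#3: worse on risk (9 vs 8).
#4: worse on benefit score (31 vs 54).
#6: worse on benefit score (27 vs 54).
#7: worse on cost (206 vs 115).
#8: worse on risk (10 vs 8).
No option is at least as good as #5 on every objective and strictly better on one.

Yes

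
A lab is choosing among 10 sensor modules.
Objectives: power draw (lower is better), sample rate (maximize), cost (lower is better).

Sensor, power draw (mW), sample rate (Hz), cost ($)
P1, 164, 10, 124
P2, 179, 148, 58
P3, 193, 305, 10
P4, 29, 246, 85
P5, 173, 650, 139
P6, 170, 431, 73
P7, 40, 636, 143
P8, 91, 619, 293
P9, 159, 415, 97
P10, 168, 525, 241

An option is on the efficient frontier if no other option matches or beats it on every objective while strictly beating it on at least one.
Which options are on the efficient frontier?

P2, P3, P4, P5, P6, P7, P9

P1: dominated by P4 (power draw 29≤164, sample rate 246≥10, cost 85≤124).
P2: not dominated.
P3: not dominated (best cost).
P4: not dominated (best power draw).
P5: not dominated (best sample rate).
P6: not dominated.
P7: not dominated.
P8: dominated by P7 (power draw 40≤91, sample rate 636≥619, cost 143≤293).
P9: not dominated.
P10: dominated by P7 (power draw 40≤168, sample rate 636≥525, cost 143≤241).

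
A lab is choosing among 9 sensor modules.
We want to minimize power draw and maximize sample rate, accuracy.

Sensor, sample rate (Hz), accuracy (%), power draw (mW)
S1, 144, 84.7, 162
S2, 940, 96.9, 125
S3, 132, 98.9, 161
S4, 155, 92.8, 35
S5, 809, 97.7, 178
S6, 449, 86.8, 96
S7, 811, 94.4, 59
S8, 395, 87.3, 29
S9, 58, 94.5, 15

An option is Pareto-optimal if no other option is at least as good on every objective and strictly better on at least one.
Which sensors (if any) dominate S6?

S7: sample rate 811≥449, accuracy 94.4≥86.8, power draw 59≤96 — dominates S6.
Others (S1, S2, S3, S4, S5, S8, S9) are each worse than S6 on at least one objective.

S7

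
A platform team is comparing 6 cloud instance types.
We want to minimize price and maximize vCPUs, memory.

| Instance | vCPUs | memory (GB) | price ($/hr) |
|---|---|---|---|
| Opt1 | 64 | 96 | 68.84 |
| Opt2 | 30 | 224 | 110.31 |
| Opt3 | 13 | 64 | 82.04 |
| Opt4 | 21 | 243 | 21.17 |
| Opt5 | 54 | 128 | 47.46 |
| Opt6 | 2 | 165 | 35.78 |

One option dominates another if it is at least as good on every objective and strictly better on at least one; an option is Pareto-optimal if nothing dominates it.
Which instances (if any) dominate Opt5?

Opt1: worse on memory (96 vs 128).
Opt2: worse on vCPUs (30 vs 54).
Opt3: worse on vCPUs (13 vs 54).
Opt4: worse on vCPUs (21 vs 54).
Opt6: worse on vCPUs (2 vs 54).
No option dominates Opt5.

none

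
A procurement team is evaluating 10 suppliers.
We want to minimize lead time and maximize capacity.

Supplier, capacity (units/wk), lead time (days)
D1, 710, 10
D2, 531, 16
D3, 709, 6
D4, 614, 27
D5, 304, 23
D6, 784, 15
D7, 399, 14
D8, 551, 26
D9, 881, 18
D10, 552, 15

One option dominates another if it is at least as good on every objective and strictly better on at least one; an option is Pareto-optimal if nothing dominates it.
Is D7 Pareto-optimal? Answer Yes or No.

D1 vs D7: capacity 710≥399, lead time 10≤14 — D1 is at least as good on every objective and strictly better on at least one, so D1 dominates D7.

No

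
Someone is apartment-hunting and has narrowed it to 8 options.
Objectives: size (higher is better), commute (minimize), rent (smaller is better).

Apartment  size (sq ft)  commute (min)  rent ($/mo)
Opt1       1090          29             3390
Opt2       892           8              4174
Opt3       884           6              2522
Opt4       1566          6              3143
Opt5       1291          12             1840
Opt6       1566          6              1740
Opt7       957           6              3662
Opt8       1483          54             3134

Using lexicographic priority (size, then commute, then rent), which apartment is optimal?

Opt6

First maximize size: best is 1566, kept {Opt4, Opt6}.
Then minimize commute: best is 6, kept {Opt4, Opt6}.
Then minimize rent: best is 1740, kept {Opt6}.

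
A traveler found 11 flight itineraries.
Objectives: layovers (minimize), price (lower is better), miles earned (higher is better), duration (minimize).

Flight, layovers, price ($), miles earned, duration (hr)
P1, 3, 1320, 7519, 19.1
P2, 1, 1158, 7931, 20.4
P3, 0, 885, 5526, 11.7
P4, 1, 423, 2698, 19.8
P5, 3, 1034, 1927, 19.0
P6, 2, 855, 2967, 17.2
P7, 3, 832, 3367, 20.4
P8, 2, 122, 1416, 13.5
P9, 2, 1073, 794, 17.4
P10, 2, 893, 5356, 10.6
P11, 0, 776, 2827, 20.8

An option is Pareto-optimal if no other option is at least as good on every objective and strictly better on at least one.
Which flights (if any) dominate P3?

none

P1: worse on layovers (3 vs 0).
P2: worse on layovers (1 vs 0).
P4: worse on layovers (1 vs 0).
P5: worse on layovers (3 vs 0).
P6: worse on layovers (2 vs 0).
P7: worse on layovers (3 vs 0).
P8: worse on layovers (2 vs 0).
P9: worse on layovers (2 vs 0).
P10: worse on layovers (2 vs 0).
P11: worse on miles earned (2827 vs 5526).
No option dominates P3.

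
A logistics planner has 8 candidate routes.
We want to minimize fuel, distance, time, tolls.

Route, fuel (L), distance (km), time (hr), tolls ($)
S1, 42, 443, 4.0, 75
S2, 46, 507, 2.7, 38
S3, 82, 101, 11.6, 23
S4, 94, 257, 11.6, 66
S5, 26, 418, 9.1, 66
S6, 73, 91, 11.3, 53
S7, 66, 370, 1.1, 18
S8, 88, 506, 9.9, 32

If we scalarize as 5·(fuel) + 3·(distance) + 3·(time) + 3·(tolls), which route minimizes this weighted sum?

S1: 5·42 + 3·443 + 3·4.0 + 3·75 = 1776.0
S2: 5·46 + 3·507 + 3·2.7 + 3·38 = 1873.1
S3: 5·82 + 3·101 + 3·11.6 + 3·23 = 816.8
S4: 5·94 + 3·257 + 3·11.6 + 3·66 = 1473.8
S5: 5·26 + 3·418 + 3·9.1 + 3·66 = 1609.3
S6: 5·73 + 3·91 + 3·11.3 + 3·53 = 830.9
S7: 5·66 + 3·370 + 3·1.1 + 3·18 = 1497.3
S8: 5·88 + 3·506 + 3·9.9 + 3·32 = 2083.7
Lowest: S3 at 816.8.

S3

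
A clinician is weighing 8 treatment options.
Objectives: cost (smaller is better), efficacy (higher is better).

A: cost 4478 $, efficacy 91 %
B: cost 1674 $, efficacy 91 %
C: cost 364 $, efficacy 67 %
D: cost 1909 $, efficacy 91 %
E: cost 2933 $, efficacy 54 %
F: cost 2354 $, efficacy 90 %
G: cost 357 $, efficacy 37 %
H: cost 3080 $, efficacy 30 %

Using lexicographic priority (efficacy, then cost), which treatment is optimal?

First maximize efficacy: best is 91, kept {A, B, D}.
Then minimize cost: best is 1674, kept {B}.

B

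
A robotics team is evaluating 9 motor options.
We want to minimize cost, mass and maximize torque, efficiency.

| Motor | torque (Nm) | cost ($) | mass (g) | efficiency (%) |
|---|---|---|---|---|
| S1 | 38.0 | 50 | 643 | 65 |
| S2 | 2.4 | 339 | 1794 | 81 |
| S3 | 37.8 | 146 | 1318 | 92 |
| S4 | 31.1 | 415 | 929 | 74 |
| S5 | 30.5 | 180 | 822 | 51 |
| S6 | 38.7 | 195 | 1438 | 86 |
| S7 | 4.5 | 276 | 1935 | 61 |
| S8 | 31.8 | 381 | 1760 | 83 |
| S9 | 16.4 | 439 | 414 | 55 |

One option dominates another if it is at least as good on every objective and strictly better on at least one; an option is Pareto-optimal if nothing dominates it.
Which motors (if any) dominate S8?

S3: torque 37.8≥31.8, cost 146≤381, mass 1318≤1760, efficiency 92≥83 — dominates S8.
S6: torque 38.7≥31.8, cost 195≤381, mass 1438≤1760, efficiency 86≥83 — dominates S8.
Others (S1, S2, S4, S5, S7, S9) are each worse than S8 on at least one objective.

S3, S6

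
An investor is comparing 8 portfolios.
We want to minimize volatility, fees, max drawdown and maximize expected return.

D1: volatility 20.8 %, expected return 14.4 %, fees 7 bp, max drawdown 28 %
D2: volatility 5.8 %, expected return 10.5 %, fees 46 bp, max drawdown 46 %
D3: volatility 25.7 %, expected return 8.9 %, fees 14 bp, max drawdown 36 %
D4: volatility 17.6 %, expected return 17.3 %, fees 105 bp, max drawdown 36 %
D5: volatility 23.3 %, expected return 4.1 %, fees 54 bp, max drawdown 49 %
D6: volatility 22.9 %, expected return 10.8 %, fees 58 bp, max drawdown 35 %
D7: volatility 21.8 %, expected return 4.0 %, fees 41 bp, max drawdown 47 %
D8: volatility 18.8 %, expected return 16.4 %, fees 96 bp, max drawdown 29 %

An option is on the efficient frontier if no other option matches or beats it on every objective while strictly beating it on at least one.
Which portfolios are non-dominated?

D1, D2, D4, D8

D1: not dominated (best fees).
D2: not dominated (best volatility).
D3: dominated by D1 (volatility 20.8≤25.7, expected return 14.4≥8.9, fees 7≤14, max drawdown 28≤36).
D4: not dominated (best expected return).
D5: dominated by D1 (volatility 20.8≤23.3, expected return 14.4≥4.1, fees 7≤54, max drawdown 28≤49).
D6: dominated by D1 (volatility 20.8≤22.9, expected return 14.4≥10.8, fees 7≤58, max drawdown 28≤35).
D7: dominated by D1 (volatility 20.8≤21.8, expected return 14.4≥4.0, fees 7≤41, max drawdown 28≤47).
D8: not dominated.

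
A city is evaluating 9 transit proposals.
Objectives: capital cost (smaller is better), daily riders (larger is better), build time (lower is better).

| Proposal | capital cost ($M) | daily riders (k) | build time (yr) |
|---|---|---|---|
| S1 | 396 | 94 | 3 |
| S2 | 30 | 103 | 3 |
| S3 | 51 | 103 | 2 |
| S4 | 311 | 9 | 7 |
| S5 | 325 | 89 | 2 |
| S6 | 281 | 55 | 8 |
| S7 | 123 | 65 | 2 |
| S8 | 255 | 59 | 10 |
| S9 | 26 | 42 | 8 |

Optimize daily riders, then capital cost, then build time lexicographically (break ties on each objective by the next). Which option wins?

First maximize daily riders: best is 103, kept {S2, S3}.
Then minimize capital cost: best is 30, kept {S2}.

S2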